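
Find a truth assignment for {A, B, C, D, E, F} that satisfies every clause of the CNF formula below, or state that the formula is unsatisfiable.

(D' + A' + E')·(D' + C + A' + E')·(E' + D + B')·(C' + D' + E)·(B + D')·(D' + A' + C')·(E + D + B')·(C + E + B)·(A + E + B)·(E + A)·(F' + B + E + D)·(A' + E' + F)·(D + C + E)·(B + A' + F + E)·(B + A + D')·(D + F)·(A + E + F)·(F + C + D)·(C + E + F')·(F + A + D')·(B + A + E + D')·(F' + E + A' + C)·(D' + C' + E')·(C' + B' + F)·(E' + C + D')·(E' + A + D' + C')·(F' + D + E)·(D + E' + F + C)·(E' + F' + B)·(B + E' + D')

Branch on B: set B = 1.
Branch on E: set E = 0.
From the singleton clause (D), D = 1.
From the singleton clause (C'), C = 0.
From the singleton clause (A), A = 1.
From the singleton clause (F'), F = 0.
All clauses are satisfied.

A=1; B=1; C=0; D=1; E=0; F=0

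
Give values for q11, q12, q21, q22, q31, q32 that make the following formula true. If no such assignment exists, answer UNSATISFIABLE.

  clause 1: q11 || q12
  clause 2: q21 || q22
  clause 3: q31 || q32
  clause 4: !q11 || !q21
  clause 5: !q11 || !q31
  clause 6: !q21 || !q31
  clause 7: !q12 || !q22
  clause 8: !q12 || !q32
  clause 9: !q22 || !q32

Suppose q11 = true.
The clause (!q21) is unit, so q21 = false.
The clause (q22) is unit, so q22 = true.
The clause (!q31) is unit, so q31 = false.
The clause (q32) is unit, so q32 = true.
That conflicts with the unit clause (!q32).
So q11 must be the other value — set q11 = false.
The clause (q12) is unit, so q12 = true.
The clause (!q22) is unit, so q22 = false.
The clause (q21) is unit, so q21 = true.
The clause (!q31) is unit, so q31 = false.
The clause (q32) is unit, so q32 = true.
That conflicts with the unit clause (!q32).
Either choice for q11 ends in contradiction.

UNSATISFIABLE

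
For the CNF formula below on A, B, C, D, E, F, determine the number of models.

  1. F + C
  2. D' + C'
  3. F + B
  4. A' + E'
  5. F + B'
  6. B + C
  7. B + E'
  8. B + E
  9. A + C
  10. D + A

There are 2^6 = 64 truth assignments over (A, B, C, D, E, F).
Split on D. With D = 1, the clauses containing D are satisfied and D' drops from the rest; 1 of the 2^5 = 32 assignments to the other variables satisfy what remains.
With D = 0, by the same count on the reduced clause set, 2 assignments work.
(One model: A=T, B=T, C=F, D=F, E=F, F=T.)
Total: 1 + 2 = 3.

3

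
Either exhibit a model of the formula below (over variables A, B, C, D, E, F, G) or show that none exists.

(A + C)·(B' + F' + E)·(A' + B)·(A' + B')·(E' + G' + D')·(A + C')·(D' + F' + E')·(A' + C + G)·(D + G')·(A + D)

Try A = 1.
From the singleton clause (B), B = 1.
But (B') is also a unit clause — contradiction.
Backtrack on A: now try A = 0.
From the singleton clause (C), C = 1.
But (C') is also a unit clause — contradiction.
Both values of A lead to a conflict.

UNSATISFIABLE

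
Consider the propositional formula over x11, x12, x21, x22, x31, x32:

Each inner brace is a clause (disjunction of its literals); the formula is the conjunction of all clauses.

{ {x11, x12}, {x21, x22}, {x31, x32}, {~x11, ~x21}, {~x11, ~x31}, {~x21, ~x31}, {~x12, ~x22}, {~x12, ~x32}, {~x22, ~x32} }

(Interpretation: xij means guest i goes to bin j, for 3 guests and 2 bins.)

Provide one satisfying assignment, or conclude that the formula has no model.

Try x11 = 1.
Unit clause (~x21) forces x21 = 0.
Unit clause (x22) forces x22 = 1.
Unit clause (~x31) forces x31 = 0.
Unit clause (x32) forces x32 = 1.
That conflicts with the unit clause (~x32).
Backtrack on x11: now try x11 = 0.
Unit clause (x12) forces x12 = 1.
Unit clause (~x22) forces x22 = 0.
Unit clause (x21) forces x21 = 1.
Unit clause (~x31) forces x31 = 0.
Unit clause (x32) forces x32 = 1.
That conflicts with the unit clause (~x32).
Either choice for x11 ends in contradiction.

UNSATISFIABLE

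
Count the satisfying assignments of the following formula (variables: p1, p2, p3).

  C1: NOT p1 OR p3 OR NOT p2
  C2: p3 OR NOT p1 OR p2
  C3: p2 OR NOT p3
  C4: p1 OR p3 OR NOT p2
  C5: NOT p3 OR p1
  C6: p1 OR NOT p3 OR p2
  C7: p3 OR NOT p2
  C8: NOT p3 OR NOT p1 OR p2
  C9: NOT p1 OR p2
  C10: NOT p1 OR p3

There are 2^3 = 8 truth assignments over (p1, p2, p3).
Check each against the 10 clauses (columns in the order p1, p2, p3):
  F F F  ✓ satisfies all
  F F T  ✗ fails (p2 OR NOT p3)
  F T F  ✗ fails (p1 OR p3 OR NOT p2)
  F T T  ✗ fails (NOT p3 OR p1)
  T F F  ✗ fails (p3 OR NOT p1 OR p2)
  T F T  ✗ fails (p2 OR NOT p3)
  T T F  ✗ fails (NOT p1 OR p3 OR NOT p2)
  T T T  ✓ satisfies all
2 of the 8 rows are models.

2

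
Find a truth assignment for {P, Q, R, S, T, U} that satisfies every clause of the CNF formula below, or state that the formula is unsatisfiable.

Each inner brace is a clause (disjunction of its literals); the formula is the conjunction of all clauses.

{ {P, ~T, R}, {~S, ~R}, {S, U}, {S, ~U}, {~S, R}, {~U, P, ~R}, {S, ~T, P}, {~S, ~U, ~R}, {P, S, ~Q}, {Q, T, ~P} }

UNSATISFIABLE

Suppose S = 0.
(U) alone gives U = 1.
But (~U) is also a unit clause — contradiction.
So S must be the other value — set S = 1.
(~R) alone gives R = 0.
But (R) is also a unit clause — contradiction.
Both values of S lead to a conflict.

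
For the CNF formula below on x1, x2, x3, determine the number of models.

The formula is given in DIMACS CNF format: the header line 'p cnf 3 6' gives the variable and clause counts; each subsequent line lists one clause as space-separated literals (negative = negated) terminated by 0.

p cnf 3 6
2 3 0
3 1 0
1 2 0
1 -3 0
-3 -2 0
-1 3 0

There are 2^3 = 8 truth assignments over (x1, x2, x3).
Check each against the 6 clauses (columns in the order x1, x2, x3):
  F F F  ✗ fails (x2 ∨ x3)
  F F T  ✗ fails (x1 ∨ x2)
  F T F  ✗ fails (x3 ∨ x1)
  F T T  ✗ fails (x1 ∨ ¬x3)
  T F F  ✗ fails (x2 ∨ x3)
  T F T  ✓ satisfies all
  T T F  ✗ fails (¬x1 ∨ x3)
  T T T  ✗ fails (¬x3 ∨ ¬x2)
1 of the 8 rows is a model.

1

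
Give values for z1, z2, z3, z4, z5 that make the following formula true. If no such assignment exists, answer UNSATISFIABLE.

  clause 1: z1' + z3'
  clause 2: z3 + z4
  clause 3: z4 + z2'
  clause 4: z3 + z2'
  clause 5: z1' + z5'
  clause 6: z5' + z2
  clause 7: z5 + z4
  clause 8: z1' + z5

z1: 0, z2: 1, z3: 1, z4: 1, z5: 0

Suppose z1 = 0.
Suppose z3 = 1.
Suppose z4 = 1.
Suppose z5 = 0.
Every clause is now satisfied; z2 is unconstrained.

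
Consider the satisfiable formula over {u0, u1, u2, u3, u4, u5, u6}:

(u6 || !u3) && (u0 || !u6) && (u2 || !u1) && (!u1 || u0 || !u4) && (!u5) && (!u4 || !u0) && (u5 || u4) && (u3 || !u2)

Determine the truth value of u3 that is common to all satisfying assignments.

Suppose u3 = true.
Unit clause (u6) forces u6 = true.
Unit clause (u0) forces u0 = true.
Unit clause (!u5) forces u5 = false.
Unit clause (!u4) forces u4 = false.
But (u4) is also a unit clause — contradiction.
So every satisfying assignment has u3 = False.

False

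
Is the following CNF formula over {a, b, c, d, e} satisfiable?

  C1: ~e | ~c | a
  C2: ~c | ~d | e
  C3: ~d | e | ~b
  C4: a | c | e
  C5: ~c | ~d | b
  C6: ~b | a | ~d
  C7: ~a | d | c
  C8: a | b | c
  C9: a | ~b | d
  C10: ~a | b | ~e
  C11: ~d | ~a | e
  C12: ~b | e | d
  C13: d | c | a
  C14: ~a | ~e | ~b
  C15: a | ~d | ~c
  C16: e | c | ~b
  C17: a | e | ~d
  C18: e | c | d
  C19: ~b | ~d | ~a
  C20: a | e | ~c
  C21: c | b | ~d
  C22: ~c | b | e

Branch on e: set e = 0.
Branch on c: set c = 0.
Unit clause (a) forces a = 1.
Unit clause (d) forces d = 1.
Now (~d) is unsatisfied and unit — conflict.
That branch fails; take c = 1 instead.
Unit clause (~d) forces d = 0.
Unit clause (~b) forces b = 0.
Now (b) is unsatisfied and unit — conflict.
Either choice for c ends in contradiction.
That branch fails; take e = 1 instead.
Branch on c: set c = 0.
Branch on a: set a = 0.
Unit clause (b) forces b = 1.
Unit clause (~d) forces d = 0.
Now (d) is unsatisfied and unit — conflict.
That branch fails; take a = 1 instead.
Unit clause (d) forces d = 1.
Unit clause (b) forces b = 1.
Now (~b) is unsatisfied and unit — conflict.
Either choice for a ends in contradiction.
That branch fails; take c = 1 instead.
Unit clause (a) forces a = 1.
Unit clause (b) forces b = 1.
Now (~b) is unsatisfied and unit — conflict.
Either choice for c ends in contradiction.
Either choice for e ends in contradiction.
No assignment satisfies every clause.

Unsatisfiable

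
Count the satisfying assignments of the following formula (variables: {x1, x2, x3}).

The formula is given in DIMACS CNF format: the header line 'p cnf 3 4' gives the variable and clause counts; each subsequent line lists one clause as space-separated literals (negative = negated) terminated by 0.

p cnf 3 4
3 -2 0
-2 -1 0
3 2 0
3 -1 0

There are 2^3 = 8 truth assignments over (x1, x2, x3).
Check each against the 4 clauses (columns in the order x1, x2, x3):
  F F F  ✗ fails (x3 ∨ x2)
  F F T  ✓ satisfies all
  F T F  ✗ fails (x3 ∨ ¬x2)
  F T T  ✓ satisfies all
  T F F  ✗ fails (x3 ∨ x2)
  T F T  ✓ satisfies all
  T T F  ✗ fails (x3 ∨ ¬x2)
  T T T  ✗ fails (¬x2 ∨ ¬x1)
3 of the 8 rows are models.

3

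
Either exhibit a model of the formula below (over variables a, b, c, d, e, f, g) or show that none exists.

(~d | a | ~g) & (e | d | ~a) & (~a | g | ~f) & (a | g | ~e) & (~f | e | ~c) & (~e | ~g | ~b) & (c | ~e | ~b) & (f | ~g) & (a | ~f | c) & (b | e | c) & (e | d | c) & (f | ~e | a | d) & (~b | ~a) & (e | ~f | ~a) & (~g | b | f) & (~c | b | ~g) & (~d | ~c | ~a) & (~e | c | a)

Suppose f = 0.
Unit clause (~g) forces g = 0.
Suppose a = 1.
Unit clause (~b) forces b = 0.
Suppose e = 1.
Suppose d = 0.
Every clause is now satisfied; c is unconstrained.

a=1, b=0, c=1, d=0, e=1, f=0, g=0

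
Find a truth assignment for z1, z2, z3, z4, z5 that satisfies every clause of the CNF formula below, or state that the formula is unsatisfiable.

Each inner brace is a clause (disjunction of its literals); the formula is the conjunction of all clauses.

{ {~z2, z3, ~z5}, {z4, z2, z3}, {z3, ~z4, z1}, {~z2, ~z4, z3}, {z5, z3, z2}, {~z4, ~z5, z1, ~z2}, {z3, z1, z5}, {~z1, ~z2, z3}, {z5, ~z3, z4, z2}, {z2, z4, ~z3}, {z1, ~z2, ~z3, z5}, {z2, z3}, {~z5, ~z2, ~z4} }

z1=0; z2=0; z3=1; z4=1; z5=1

Branch on z2: set z2 = 0.
The clause (z3) is unit, so z3 = 1.
The clause (z4) is unit, so z4 = 1.
No clause remains; z1, z5 are free.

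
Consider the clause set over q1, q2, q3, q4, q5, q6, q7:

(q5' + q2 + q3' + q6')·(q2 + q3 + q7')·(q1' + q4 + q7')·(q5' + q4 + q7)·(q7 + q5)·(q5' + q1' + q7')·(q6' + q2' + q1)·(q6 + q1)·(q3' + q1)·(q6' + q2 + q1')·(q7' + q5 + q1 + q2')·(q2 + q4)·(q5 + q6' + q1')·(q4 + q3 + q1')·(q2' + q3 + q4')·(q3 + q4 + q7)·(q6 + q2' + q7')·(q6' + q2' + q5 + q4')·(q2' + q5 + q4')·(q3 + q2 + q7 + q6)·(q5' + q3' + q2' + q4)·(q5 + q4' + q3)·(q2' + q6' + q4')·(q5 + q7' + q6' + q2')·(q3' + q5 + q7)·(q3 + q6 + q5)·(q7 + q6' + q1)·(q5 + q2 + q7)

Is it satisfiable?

Case q7 = 0:
Unit clause (q5) forces q5 = 1.
Unit clause (q4) forces q4 = 1.
Case q6 = 0:
Unit clause (q1) forces q1 = 1.
Case q2 = 0:
Unit clause (q3) forces q3 = 1.
This assignment satisfies each clause.
A satisfying assignment: q1 ↦ 1; q2 ↦ 0; q3 ↦ 1; q4 ↦ 1; q5 ↦ 1; q6 ↦ 0; q7 ↦ 0.

Satisfiable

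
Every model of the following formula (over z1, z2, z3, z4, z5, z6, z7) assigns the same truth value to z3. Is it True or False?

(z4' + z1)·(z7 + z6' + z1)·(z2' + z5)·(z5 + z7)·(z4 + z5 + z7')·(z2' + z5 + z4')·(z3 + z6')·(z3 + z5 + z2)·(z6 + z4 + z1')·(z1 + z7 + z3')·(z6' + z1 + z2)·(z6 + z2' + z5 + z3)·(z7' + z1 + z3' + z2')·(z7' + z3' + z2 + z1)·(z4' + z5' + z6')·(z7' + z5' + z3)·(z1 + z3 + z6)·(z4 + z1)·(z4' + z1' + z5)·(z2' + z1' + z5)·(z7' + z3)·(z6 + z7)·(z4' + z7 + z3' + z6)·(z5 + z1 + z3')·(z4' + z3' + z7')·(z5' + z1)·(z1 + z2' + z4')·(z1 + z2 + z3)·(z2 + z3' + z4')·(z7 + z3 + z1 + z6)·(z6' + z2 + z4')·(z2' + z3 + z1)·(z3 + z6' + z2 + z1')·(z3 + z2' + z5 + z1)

Suppose z3 = 0.
Unit clause (z6') forces z6 = 0.
Unit clause (z1) forces z1 = 1.
Unit clause (z4) forces z4 = 1.
Unit clause (z5) forces z5 = 1.
Unit clause (z7') forces z7 = 0.
That conflicts with the unit clause (z7).
So every satisfying assignment has z3 = True.

True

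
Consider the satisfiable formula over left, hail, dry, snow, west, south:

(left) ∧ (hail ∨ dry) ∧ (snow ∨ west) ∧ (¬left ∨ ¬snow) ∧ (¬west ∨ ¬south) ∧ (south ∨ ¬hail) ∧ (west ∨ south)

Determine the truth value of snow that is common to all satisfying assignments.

Suppose snow = True.
Unit clause (left) forces left = True.
But (¬left) is also a unit clause — contradiction.
So every satisfying assignment has snow = False.

False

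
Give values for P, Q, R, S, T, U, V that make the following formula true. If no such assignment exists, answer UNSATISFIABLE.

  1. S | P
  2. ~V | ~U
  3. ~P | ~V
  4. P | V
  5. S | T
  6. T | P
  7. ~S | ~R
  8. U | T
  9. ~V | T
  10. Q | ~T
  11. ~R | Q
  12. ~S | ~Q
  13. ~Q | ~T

Case S = 1:
From the singleton clause (~R), R = 0.
From the singleton clause (~Q), Q = 0.
From the singleton clause (~T), T = 0.
From the singleton clause (P), P = 1.
From the singleton clause (~V), V = 0.
From the singleton clause (U), U = 1.
All clauses are satisfied.

P=1, Q=0, R=0, S=1, T=0, U=1, V=0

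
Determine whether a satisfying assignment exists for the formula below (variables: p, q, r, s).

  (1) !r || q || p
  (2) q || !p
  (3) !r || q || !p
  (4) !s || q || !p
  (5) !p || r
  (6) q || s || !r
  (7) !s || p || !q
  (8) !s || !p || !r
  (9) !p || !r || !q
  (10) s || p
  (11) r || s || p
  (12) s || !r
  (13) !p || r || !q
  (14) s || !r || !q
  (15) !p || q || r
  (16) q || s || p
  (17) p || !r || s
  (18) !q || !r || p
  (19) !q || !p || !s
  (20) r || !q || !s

Try q = false.
(!p) alone gives p = false.
(!r) alone gives r = false.
(s) alone gives s = true.
This assignment satisfies each clause.
A satisfying assignment: p: false, q: false, r: false, s: true.

Yes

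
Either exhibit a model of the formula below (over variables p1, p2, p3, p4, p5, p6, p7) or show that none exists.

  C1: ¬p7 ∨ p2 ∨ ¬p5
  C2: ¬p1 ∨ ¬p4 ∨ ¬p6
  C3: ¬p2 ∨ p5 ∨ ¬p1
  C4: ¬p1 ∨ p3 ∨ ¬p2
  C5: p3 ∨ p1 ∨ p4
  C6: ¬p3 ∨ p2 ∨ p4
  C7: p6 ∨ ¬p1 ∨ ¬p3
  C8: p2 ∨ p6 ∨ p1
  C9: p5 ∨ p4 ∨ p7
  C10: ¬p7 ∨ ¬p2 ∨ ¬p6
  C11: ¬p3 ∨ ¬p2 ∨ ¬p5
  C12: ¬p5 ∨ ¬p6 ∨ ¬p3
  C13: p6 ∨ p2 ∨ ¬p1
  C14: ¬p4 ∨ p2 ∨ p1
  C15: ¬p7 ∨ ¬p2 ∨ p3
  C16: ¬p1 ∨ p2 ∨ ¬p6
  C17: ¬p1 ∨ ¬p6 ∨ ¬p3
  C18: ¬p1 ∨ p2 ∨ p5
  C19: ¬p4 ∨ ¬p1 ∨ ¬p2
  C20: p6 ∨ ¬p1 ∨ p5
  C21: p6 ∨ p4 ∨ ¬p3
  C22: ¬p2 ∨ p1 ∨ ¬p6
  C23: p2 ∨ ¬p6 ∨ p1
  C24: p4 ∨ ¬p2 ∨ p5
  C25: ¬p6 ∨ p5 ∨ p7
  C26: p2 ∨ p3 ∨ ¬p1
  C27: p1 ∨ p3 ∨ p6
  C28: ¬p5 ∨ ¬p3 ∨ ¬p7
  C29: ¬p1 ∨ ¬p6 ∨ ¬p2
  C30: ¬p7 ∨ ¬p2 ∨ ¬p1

p1: False; p2: True; p3: True; p4: True; p5: False; p6: False; p7: False

Try p7 = False.
Try p5 = False.
Unit clause (p4) forces p4 = True.
Unit clause (¬p6) forces p6 = False.
Unit clause (¬p1) forces p1 = False.
Unit clause (p2) forces p2 = True.
Unit clause (p3) forces p3 = True.
All clauses are satisfied.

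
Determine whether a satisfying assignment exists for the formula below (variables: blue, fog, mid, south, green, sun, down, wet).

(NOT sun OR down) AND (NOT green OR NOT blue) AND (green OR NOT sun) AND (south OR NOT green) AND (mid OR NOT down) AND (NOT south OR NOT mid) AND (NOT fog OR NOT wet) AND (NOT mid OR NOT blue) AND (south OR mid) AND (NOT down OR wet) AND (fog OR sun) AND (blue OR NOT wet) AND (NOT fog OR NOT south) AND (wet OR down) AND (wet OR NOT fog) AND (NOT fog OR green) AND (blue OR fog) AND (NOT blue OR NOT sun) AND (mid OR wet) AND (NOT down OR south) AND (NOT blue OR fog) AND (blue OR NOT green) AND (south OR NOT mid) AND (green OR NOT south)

Try sun = false.
The clause (fog) is unit, so fog = true.
The clause (NOT wet) is unit, so wet = false.
Now (wet) is unsatisfied and unit — conflict.
So sun must be the other value — set sun = true.
The clause (down) is unit, so down = true.
The clause (green) is unit, so green = true.
The clause (NOT blue) is unit, so blue = false.
Now (blue) is unsatisfied and unit — conflict.
Neither sun = true nor sun = false works.
No assignment satisfies every clause.

Unsatisfiable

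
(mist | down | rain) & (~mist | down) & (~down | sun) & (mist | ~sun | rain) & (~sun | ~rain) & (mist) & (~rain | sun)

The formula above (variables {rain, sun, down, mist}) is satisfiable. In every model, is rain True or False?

Suppose rain = 1.
(~sun) alone gives sun = 0.
But (sun) is also a unit clause — contradiction.
So every satisfying assignment has rain = False.

False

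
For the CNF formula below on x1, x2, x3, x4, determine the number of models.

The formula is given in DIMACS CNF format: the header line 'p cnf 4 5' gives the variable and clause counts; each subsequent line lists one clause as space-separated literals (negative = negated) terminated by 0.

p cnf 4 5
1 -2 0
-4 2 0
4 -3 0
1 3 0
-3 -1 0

There are 2^4 = 16 truth assignments over (x1, x2, x3, x4).
Split on x2. With x2 = True, the clauses containing x2 are satisfied and ¬x2 drops from the rest; 2 of the 2^3 = 8 assignments to the other variables satisfy what remains.
With x2 = False, by the same count on the reduced clause set, 1 assignment works.
(One model: x1=T, x2=F, x3=F, x4=F.)
Total: 2 + 1 = 3.

3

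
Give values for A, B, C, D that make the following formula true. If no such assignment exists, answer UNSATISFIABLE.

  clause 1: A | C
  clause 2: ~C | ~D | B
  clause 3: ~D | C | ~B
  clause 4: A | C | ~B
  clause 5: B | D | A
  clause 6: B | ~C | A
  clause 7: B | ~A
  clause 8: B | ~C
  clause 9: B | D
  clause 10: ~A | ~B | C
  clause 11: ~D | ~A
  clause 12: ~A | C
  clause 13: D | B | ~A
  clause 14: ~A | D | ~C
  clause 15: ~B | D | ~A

A: 0,  B: 1,  C: 1,  D: 1

Branch on A: set A = 0.
The clause (C) is unit, so C = 1.
The clause (B) is unit, so B = 1.
No clause remains; D is free.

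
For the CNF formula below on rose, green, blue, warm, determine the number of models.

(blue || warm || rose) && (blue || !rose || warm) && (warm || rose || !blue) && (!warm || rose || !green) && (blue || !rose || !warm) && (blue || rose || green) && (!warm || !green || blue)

5

There are 2^4 = 16 truth assignments over (rose, green, blue, warm).
Check each against the 7 clauses (columns in the order rose, green, blue, warm):
  F F F F  ✗ fails (blue || warm || rose)
  F F F T  ✗ fails (blue || rose || green)
  F F T F  ✗ fails (warm || rose || !blue)
  F F T T  ✓ satisfies all
  F T F F  ✗ fails (blue || warm || rose)
  F T F T  ✗ fails (!warm || rose || !green)
  F T T F  ✗ fails (warm || rose || !blue)
  F T T T  ✗ fails (!warm || rose || !green)
  T F F F  ✗ fails (blue || !rose || warm)
  T F F T  ✗ fails (blue || !rose || !warm)
  T F T F  ✓ satisfies all
  T F T T  ✓ satisfies all
  T T F F  ✗ fails (blue || !rose || warm)
  T T F T  ✗ fails (blue || !rose || !warm)
  T T T F  ✓ satisfies all
  T T T T  ✓ satisfies all
5 of the 16 rows are models.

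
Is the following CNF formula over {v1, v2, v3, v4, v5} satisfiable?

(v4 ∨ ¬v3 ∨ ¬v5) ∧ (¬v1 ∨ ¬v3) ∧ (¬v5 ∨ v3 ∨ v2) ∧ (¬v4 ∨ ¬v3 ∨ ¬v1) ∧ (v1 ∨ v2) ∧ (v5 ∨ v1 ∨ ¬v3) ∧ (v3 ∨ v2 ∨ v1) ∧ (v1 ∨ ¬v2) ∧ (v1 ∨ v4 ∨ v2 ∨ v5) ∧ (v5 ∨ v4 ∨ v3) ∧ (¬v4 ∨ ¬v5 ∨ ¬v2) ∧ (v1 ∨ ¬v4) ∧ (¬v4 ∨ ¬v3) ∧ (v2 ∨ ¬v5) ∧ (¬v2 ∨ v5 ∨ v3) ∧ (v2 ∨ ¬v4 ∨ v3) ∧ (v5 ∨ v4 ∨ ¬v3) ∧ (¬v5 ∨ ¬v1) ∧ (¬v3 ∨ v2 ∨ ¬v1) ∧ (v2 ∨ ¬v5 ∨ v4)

No

Branch on v1: set v1 = False.
Unit clause (v2) forces v2 = True.
Now (¬v2) is unsatisfied and unit — conflict.
That branch fails; take v1 = True instead.
Unit clause (¬v3) forces v3 = False.
Unit clause (¬v5) forces v5 = False.
Unit clause (v4) forces v4 = True.
Unit clause (¬v2) forces v2 = False.
Now (v2) is unsatisfied and unit — conflict.
Neither v1 = True nor v1 = False works.
No assignment satisfies every clause.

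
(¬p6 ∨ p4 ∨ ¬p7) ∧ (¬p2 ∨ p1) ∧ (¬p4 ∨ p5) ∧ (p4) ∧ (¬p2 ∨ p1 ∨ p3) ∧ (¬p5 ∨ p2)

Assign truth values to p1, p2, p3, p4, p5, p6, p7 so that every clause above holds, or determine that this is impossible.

p1 ↦ True,  p2 ↦ True,  p3 ↦ True,  p4 ↦ True,  p5 ↦ True,  p6 ↦ True,  p7 ↦ False

Unit clause (p4) forces p4 = True.
Unit clause (p5) forces p5 = True.
Unit clause (p2) forces p2 = True.
Unit clause (p1) forces p1 = True.
All clauses hold; p3, p6, p7 can take either value.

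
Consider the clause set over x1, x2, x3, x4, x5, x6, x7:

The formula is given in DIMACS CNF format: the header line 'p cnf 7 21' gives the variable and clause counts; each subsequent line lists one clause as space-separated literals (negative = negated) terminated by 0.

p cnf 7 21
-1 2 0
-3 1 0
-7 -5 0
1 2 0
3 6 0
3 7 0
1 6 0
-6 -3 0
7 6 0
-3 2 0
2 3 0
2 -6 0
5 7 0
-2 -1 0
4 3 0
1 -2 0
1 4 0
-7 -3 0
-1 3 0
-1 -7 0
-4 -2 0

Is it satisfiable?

No, unsatisfiable

Try x1 = False.
Unit clause (¬x3) forces x3 = False.
Unit clause (x2) forces x2 = True.
But (¬x2) is also a unit clause — contradiction.
Backtrack on x1: now try x1 = True.
Unit clause (x2) forces x2 = True.
But (¬x2) is also a unit clause — contradiction.
Both values of x1 lead to a conflict.
No assignment satisfies every clause.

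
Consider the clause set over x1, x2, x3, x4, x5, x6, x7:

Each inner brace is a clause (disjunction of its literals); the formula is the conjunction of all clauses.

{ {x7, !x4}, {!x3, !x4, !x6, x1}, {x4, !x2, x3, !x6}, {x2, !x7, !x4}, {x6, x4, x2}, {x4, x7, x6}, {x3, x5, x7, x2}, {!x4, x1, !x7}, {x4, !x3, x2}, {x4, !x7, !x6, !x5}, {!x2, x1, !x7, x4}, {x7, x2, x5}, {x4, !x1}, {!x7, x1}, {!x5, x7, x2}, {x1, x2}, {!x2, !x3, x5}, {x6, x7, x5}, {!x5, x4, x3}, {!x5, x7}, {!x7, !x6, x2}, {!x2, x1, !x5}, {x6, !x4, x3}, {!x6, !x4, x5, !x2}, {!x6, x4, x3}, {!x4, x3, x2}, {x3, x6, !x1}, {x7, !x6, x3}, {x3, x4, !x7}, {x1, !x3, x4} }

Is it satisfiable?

Satisfiable

Suppose x7 = true.
Unit clause (x1) forces x1 = true.
Unit clause (x4) forces x4 = true.
Unit clause (x2) forces x2 = true.
Suppose x3 = true.
Unit clause (x5) forces x5 = true.
All clauses hold; x6 can take either value.
A satisfying assignment: x1: true,  x2: true,  x3: true,  x4: true,  x5: true,  x6: false,  x7: true.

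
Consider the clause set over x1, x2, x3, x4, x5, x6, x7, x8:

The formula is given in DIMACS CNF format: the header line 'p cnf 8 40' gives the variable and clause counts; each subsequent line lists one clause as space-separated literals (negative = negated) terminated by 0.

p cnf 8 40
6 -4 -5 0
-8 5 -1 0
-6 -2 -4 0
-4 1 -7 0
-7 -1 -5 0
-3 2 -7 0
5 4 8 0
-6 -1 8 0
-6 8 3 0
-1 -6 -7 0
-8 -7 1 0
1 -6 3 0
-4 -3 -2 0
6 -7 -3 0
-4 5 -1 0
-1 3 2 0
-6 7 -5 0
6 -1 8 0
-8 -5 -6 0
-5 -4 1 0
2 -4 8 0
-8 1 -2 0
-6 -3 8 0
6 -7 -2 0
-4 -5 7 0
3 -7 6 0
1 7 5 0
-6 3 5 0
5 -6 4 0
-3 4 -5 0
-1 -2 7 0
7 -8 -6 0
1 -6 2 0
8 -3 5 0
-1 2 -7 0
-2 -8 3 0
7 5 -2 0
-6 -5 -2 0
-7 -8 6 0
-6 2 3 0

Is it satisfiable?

Satisfiable

Try x6 = False.
Try x4 = False.
Try x5 = True.
(¬x3) alone gives x3 = False.
(¬x7) alone gives x7 = False.
Try x1 = False.
Try x8 = True.
(¬x2) alone gives x2 = False.
This assignment satisfies each clause.
A satisfying assignment: x1 ↦ False, x2 ↦ False, x3 ↦ False, x4 ↦ False, x5 ↦ True, x6 ↦ False, x7 ↦ False, x8 ↦ True.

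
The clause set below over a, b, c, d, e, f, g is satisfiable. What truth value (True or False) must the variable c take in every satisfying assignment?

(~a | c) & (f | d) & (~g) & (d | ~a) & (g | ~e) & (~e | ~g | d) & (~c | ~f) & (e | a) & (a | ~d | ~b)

True

Suppose c = 0.
Unit clause (~a) forces a = 0.
Unit clause (~g) forces g = 0.
Unit clause (~e) forces e = 0.
Now (e) is unsatisfied and unit — conflict.
So every satisfying assignment has c = True.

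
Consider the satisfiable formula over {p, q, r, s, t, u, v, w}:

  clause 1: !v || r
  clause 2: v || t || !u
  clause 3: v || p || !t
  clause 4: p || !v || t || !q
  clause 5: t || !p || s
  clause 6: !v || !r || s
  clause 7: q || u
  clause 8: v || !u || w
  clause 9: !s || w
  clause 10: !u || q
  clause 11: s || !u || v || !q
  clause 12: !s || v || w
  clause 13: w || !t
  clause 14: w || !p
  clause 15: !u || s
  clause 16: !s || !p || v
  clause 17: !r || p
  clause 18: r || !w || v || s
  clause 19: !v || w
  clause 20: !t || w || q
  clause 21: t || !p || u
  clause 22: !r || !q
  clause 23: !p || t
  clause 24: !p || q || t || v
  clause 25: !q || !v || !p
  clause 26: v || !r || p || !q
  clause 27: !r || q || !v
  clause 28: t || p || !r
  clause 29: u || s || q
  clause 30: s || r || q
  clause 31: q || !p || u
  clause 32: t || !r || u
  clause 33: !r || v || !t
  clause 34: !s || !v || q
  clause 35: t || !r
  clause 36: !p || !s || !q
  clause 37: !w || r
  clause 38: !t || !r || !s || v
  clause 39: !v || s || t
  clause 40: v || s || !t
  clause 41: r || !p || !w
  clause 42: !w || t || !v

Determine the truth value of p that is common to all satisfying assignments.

Suppose p = true.
From the singleton clause (w), w = true.
From the singleton clause (t), t = true.
From the singleton clause (r), r = true.
From the singleton clause (!q), q = false.
From the singleton clause (u), u = true.
But (!u) is also a unit clause — contradiction.
So every satisfying assignment has p = False.

False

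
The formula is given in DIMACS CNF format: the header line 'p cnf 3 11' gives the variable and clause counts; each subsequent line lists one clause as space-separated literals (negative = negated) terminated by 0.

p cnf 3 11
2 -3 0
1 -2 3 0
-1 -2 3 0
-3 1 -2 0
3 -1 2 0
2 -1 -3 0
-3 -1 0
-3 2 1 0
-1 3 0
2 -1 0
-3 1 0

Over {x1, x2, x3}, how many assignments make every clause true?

There are 2^3 = 8 truth assignments over (x1, x2, x3).
Split on x3. With x3 = True, the clauses containing x3 are satisfied and ¬x3 drops from the rest; 0 of the 2^2 = 4 assignments to the other variables satisfy what remains.
With x3 = False, by the same count on the reduced clause set, 1 assignment works.
(One model: x1=F, x2=F, x3=F.)
Total: 0 + 1 = 1.

1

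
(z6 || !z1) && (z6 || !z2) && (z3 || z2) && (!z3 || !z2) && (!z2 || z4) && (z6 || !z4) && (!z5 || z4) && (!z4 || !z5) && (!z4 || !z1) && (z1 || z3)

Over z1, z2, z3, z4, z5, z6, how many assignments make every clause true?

There are 2^6 = 64 truth assignments over (z1, z2, z3, z4, z5, z6).
Split on z4. With z4 = true, the clauses containing z4 are satisfied and !z4 drops from the rest; 1 of the 2^5 = 32 assignments to the other variables satisfy what remains.
With z4 = false, by the same count on the reduced clause set, 3 assignments work.
Total: 1 + 3 = 4.

4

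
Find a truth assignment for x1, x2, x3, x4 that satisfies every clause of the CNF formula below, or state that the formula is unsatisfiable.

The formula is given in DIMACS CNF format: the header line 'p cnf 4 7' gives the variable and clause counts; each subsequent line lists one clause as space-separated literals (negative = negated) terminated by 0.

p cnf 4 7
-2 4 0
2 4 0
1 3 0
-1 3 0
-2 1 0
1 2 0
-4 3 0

Suppose x2 = False.
The clause (x4) is unit, so x4 = True.
The clause (x1) is unit, so x1 = True.
The clause (x3) is unit, so x3 = True.
All clauses are satisfied.

x1: True, x2: False, x3: True, x4: True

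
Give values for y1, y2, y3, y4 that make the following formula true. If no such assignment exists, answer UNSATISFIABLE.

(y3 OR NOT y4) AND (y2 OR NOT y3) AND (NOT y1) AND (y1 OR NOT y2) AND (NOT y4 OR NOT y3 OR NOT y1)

(NOT y1) alone gives y1 = false.
(NOT y2) alone gives y2 = false.
(NOT y3) alone gives y3 = false.
(NOT y4) alone gives y4 = false.
All clauses are satisfied.

y1: false,  y2: false,  y3: false,  y4: false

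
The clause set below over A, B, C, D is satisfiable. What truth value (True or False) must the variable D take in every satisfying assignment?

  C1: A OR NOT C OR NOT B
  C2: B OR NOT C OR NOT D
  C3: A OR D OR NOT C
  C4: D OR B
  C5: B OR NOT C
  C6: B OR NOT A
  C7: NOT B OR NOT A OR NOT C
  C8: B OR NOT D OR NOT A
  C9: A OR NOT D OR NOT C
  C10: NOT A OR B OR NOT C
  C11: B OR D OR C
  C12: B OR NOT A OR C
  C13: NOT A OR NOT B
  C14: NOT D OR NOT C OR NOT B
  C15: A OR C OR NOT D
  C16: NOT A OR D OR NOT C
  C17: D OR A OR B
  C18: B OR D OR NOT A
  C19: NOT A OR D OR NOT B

Suppose D = true.
Case B = true:
The clause (NOT A) is unit, so A = false.
The clause (NOT C) is unit, so C = false.
Now (C) is unsatisfied and unit — conflict.
Undo B and try B = false.
The clause (NOT C) is unit, so C = false.
The clause (NOT A) is unit, so A = false.
Now (A) is unsatisfied and unit — conflict.
Neither B = true nor B = false works.
So every satisfying assignment has D = False.

False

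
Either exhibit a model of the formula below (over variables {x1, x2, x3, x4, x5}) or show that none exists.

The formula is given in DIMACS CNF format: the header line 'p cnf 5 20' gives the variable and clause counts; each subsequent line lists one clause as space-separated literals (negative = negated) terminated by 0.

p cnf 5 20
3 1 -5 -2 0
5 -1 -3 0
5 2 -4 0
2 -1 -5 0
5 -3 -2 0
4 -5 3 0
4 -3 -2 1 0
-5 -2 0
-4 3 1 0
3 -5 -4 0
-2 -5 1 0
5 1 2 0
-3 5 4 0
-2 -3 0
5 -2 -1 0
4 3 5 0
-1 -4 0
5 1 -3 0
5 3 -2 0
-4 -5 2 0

Branch on x5: set x5 = True.
Unit clause (¬x2) forces x2 = False.
Unit clause (¬x1) forces x1 = False.
Unit clause (¬x4) forces x4 = False.
Unit clause (x3) forces x3 = True.
Every clause now holds.

x1 ↦ False; x2 ↦ False; x3 ↦ True; x4 ↦ False; x5 ↦ True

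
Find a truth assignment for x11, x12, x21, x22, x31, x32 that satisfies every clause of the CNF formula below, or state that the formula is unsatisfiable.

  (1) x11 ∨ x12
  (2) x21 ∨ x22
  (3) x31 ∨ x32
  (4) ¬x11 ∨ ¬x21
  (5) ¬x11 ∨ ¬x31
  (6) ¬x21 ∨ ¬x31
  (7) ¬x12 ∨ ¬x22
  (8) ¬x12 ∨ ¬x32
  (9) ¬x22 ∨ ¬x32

Case x11 = True:
(¬x21) alone gives x21 = False.
(x22) alone gives x22 = True.
(¬x31) alone gives x31 = False.
(x32) alone gives x32 = True.
But (¬x32) is also a unit clause — contradiction.
So x11 must be the other value — set x11 = False.
(x12) alone gives x12 = True.
(¬x22) alone gives x22 = False.
(x21) alone gives x21 = True.
(¬x31) alone gives x31 = False.
(x32) alone gives x32 = True.
But (¬x32) is also a unit clause — contradiction.
Either choice for x11 ends in contradiction.

UNSATISFIABLE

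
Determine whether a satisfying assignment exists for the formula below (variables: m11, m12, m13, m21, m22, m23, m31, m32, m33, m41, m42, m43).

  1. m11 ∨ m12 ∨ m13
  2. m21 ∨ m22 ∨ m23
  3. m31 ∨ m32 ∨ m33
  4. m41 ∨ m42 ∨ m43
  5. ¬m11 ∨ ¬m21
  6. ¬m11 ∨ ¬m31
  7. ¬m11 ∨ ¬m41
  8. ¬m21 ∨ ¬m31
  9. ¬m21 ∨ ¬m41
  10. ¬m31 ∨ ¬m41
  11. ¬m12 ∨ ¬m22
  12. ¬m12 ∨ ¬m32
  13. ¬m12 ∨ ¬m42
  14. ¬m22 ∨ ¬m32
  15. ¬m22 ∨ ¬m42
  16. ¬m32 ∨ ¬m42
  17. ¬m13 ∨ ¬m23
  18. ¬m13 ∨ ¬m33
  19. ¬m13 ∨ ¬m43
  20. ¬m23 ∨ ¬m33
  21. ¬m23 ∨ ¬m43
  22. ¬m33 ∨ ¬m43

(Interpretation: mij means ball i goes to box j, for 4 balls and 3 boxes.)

Unsatisfiable

Suppose m11 = False.
Suppose m12 = True.
From the singleton clause (¬m22), m22 = False.
From the singleton clause (¬m32), m32 = False.
From the singleton clause (¬m42), m42 = False.
Suppose m21 = True.
From the singleton clause (¬m31), m31 = False.
From the singleton clause (m33), m33 = True.
From the singleton clause (¬m41), m41 = False.
From the singleton clause (m43), m43 = True.
That conflicts with the unit clause (¬m43).
So m21 must be the other value — set m21 = False.
From the singleton clause (m23), m23 = True.
From the singleton clause (¬m13), m13 = False.
From the singleton clause (¬m33), m33 = False.
From the singleton clause (m31), m31 = True.
From the singleton clause (¬m41), m41 = False.
From the singleton clause (m43), m43 = True.
That conflicts with the unit clause (¬m43).
Both values of m21 lead to a conflict.
So m12 must be the other value — set m12 = False.
From the singleton clause (m13), m13 = True.
From the singleton clause (¬m23), m23 = False.
From the singleton clause (¬m33), m33 = False.
From the singleton clause (¬m43), m43 = False.
Suppose m21 = True.
From the singleton clause (¬m31), m31 = False.
From the singleton clause (m32), m32 = True.
From the singleton clause (¬m41), m41 = False.
From the singleton clause (m42), m42 = True.
That conflicts with the unit clause (¬m42).
So m21 must be the other value — set m21 = False.
From the singleton clause (m22), m22 = True.
From the singleton clause (¬m32), m32 = False.
From the singleton clause (m31), m31 = True.
From the singleton clause (¬m41), m41 = False.
From the singleton clause (m42), m42 = True.
That conflicts with the unit clause (¬m42).
Both values of m21 lead to a conflict.
Both values of m12 lead to a conflict.
So m11 must be the other value — set m11 = True.
From the singleton clause (¬m21), m21 = False.
From the singleton clause (¬m31), m31 = False.
From the singleton clause (¬m41), m41 = False.
Suppose m22 = True.
From the singleton clause (¬m12), m12 = False.
From the singleton clause (¬m32), m32 = False.
From the singleton clause (m33), m33 = True.
From the singleton clause (¬m42), m42 = False.
From the singleton clause (m43), m43 = True.
That conflicts with the unit clause (¬m43).
So m22 must be the other value — set m22 = False.
From the singleton clause (m23), m23 = True.
From the singleton clause (¬m13), m13 = False.
From the singleton clause (¬m33), m33 = False.
From the singleton clause (m32), m32 = True.
From the singleton clause (¬m12), m12 = False.
From the singleton clause (¬m42), m42 = False.
From the singleton clause (m43), m43 = True.
That conflicts with the unit clause (¬m43).
Both values of m22 lead to a conflict.
Both values of m11 lead to a conflict.
No assignment satisfies every clause.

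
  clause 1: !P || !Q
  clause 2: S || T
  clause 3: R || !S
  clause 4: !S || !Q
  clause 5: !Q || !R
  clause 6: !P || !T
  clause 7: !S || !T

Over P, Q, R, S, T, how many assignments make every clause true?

There are 2^5 = 32 truth assignments over (P, Q, R, S, T).
Split on T. With T = true, the clauses containing T are satisfied and !T drops from the rest; 3 of the 2^4 = 16 assignments to the other variables satisfy what remains.
With T = false, by the same count on the reduced clause set, 2 assignments work.
(One model: P=F, Q=F, R=F, S=F, T=T.)
Total: 3 + 2 = 5.

5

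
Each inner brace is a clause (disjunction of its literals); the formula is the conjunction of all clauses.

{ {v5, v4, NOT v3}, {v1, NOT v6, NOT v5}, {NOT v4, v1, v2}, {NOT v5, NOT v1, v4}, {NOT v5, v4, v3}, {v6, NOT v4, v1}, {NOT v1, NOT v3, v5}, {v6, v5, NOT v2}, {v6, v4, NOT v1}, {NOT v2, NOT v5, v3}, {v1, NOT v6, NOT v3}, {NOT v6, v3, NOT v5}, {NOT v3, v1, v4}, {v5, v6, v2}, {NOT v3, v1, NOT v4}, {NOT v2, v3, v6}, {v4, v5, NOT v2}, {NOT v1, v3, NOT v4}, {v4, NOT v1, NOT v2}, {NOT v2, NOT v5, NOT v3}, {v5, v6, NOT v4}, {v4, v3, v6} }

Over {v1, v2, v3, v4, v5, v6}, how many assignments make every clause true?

There are 2^6 = 64 truth assignments over (v1, v2, v3, v4, v5, v6).
Split on v1. With v1 = true, the clauses containing v1 are satisfied and NOT v1 drops from the rest; 3 of the 2^5 = 32 assignments to the other variables satisfy what remains.
With v1 = false, by the same count on the reduced clause set, 2 assignments work.
(One model: v1=F, v2=F, v3=F, v4=F, v5=F, v6=T.)
Total: 3 + 2 = 5.

5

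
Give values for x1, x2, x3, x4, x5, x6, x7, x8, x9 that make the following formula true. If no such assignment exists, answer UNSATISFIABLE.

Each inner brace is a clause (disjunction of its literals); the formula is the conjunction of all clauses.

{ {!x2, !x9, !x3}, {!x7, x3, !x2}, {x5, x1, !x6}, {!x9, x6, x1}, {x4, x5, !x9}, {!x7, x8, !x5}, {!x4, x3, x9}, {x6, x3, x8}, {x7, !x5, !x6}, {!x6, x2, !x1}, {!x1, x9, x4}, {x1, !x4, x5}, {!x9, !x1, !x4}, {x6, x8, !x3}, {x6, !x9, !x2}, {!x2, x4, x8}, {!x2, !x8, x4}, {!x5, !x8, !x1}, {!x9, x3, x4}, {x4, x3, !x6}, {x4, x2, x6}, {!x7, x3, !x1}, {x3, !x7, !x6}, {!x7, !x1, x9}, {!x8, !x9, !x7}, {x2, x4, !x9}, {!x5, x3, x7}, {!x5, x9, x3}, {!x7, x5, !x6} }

Branch on x2: set x2 = false.
Branch on x6: set x6 = true.
From the singleton clause (!x1), x1 = false.
From the singleton clause (x5), x5 = true.
From the singleton clause (x7), x7 = true.
From the singleton clause (x8), x8 = true.
From the singleton clause (x3), x3 = true.
From the singleton clause (!x9), x9 = false.
All clauses hold; x4 can take either value.

x1 ↦ false, x2 ↦ false, x3 ↦ true, x4 ↦ false, x5 ↦ true, x6 ↦ true, x7 ↦ true, x8 ↦ true, x9 ↦ false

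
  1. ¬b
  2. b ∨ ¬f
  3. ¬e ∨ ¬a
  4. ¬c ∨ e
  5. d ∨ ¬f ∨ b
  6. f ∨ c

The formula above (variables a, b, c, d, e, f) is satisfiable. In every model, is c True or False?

True

Suppose c = False.
From the singleton clause (¬b), b = False.
From the singleton clause (¬f), f = False.
But (f) is also a unit clause — contradiction.
So every satisfying assignment has c = True.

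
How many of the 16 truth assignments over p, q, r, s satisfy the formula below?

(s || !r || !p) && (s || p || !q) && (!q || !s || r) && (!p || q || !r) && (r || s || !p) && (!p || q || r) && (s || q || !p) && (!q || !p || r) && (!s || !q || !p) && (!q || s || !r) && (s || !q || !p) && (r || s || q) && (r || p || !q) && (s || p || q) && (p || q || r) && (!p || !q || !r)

There are 2^4 = 16 truth assignments over (p, q, r, s).
Check each against the 16 clauses (columns in the order p, q, r, s):
  F F F F  ✗ fails (r || s || q)
  F F F T  ✗ fails (p || q || r)
  F F T F  ✗ fails (s || p || q)
  F F T T  ✓ satisfies all
  F T F F  ✗ fails (s || p || !q)
  F T F T  ✗ fails (!q || !s || r)
  F T T F  ✗ fails (s || p || !q)
  F T T T  ✓ satisfies all
  T F F F  ✗ fails (r || s || !p)
  T F F T  ✗ fails (!p || q || r)
  T F T F  ✗ fails (s || !r || !p)
  T F T T  ✗ fails (!p || q || !r)
  T T F F  ✗ fails (r || s || !p)
  T T F T  ✗ fails (!q || !s || r)
  T T T F  ✗ fails (s || !r || !p)
  T T T T  ✗ fails (!s || !q || !p)
2 of the 16 rows are models.

2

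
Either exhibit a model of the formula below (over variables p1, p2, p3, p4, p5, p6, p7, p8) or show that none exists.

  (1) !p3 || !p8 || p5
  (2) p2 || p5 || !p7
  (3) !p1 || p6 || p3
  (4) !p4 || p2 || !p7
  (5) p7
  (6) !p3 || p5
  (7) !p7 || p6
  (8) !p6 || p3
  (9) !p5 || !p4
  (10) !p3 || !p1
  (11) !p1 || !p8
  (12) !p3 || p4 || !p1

p1=false, p2=false, p3=true, p4=false, p5=true, p6=true, p7=true, p8=false

Unit clause (p7) forces p7 = true.
Unit clause (p6) forces p6 = true.
Unit clause (p3) forces p3 = true.
Unit clause (p5) forces p5 = true.
Unit clause (!p4) forces p4 = false.
Unit clause (!p1) forces p1 = false.
All clauses hold; p2, p8 can take either value.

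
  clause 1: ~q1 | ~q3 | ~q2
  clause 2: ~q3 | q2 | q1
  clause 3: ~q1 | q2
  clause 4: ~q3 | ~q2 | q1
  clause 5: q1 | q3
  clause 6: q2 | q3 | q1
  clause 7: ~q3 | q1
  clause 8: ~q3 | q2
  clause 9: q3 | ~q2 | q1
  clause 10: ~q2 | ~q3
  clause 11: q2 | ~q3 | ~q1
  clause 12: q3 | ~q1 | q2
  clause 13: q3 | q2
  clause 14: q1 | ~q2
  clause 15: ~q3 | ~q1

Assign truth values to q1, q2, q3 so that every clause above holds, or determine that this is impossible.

q1 ↦ 1; q2 ↦ 1; q3 ↦ 0

Suppose q1 = 1.
The clause (q2) is unit, so q2 = 1.
The clause (~q3) is unit, so q3 = 0.
This assignment satisfies each clause.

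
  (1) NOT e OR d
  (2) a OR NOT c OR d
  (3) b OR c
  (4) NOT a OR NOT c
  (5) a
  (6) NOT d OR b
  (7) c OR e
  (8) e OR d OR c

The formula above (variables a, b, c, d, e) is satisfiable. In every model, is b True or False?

Suppose b = false.
(c) alone gives c = true.
(NOT a) alone gives a = false.
That conflicts with the unit clause (a).
So every satisfying assignment has b = True.

True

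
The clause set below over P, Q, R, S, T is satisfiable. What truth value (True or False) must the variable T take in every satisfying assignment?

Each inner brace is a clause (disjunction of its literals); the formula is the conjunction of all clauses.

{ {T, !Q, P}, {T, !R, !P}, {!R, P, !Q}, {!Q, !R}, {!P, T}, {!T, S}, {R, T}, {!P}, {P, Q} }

True

Suppose T = false.
From the singleton clause (!P), P = false.
From the singleton clause (!Q), Q = false.
That conflicts with the unit clause (Q).
So every satisfying assignment has T = True.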